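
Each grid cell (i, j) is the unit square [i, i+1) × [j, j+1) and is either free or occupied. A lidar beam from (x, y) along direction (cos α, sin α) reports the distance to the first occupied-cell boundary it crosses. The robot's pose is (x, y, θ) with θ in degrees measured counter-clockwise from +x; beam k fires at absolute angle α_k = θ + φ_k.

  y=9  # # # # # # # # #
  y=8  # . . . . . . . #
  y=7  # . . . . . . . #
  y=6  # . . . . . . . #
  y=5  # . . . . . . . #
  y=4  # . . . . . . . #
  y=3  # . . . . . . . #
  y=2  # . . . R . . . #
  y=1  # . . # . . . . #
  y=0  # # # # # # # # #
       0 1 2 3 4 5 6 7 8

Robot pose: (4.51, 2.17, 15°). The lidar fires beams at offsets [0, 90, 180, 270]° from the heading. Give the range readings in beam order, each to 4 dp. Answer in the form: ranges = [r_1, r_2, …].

beam 1: φ=0°, α=15°
  direction (0.9659, 0.2588); cell (4,2); t to first gridline: x 0.5073, y 3.2069 (then +1.0353 / +3.8637)
    (5,2) via x @ 0.5073
    (6,2) via x @ 1.5426
    (7,2) via x @ 2.5778
    (7,3) via y @ 3.2069
    (8,3) via x @ 3.6131  # hit
  → r_1 = 3.6131
beam 2: φ=90°, α=105°
  direction (-0.2588, 0.9659); cell (4,2); t to first gridline: x 1.9705, y 0.8593 (then +3.8637 / +1.0353)
    (4,3) via y @ 0.8593
    (4,4) via y @ 1.8946
    (3,4) via x @ 1.9705
    (3,5) via y @ 2.9298
    (3,6) via y @ 3.9651
    (3,7) via y @ 5.0004
    (2,7) via x @ 5.8342
    (2,8) via y @ 6.0357
    (2,9) via y @ 7.0709  # hit
  → r_2 = 7.0709
beam 3: φ=180°, α=195°
  direction (-0.9659, -0.2588); cell (4,2); t to first gridline: x 0.5280, y 0.6568 (then +1.0353 / +3.8637)
    (3,2) via x @ 0.5280
    (3,1) via y @ 0.6568  # hit
  → r_3 = 0.6568
beam 4: φ=270°, α=285°
  direction (0.2588, -0.9659); cell (4,2); t to first gridline: x 1.8932, y 0.1760 (then +3.8637 / +1.0353)
    (4,1) via y @ 0.1760
    (4,0) via y @ 1.2113  # hit
  → r_4 = 1.2113

ranges = [3.6131, 7.0709, 0.6568, 1.2113]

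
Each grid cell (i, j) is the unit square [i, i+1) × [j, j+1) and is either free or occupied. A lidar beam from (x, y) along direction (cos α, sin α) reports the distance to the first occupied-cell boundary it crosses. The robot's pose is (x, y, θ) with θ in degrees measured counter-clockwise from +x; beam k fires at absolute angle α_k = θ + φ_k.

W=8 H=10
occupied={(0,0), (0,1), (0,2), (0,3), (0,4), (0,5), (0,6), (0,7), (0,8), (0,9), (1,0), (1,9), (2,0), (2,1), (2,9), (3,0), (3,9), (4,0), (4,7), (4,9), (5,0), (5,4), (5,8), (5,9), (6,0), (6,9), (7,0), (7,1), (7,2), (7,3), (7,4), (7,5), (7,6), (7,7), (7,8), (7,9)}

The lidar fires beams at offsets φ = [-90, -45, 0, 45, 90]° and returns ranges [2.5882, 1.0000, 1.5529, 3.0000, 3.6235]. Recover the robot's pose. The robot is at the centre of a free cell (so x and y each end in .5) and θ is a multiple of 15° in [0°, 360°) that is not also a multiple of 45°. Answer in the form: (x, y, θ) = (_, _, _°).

The pose lattice has 44·16 = 704 candidates. Test each by forward raycasting.
  (6.5, 8.5, 285°): beam 1 = 0.5176 ≠ 2.5882 ✗
  (1.5, 3.5, 255°): beam 1 = 0.5176 ≠ 2.5882 ✗
  (2.5, 6.5, 75°): beam 1 = 4.6587 ≠ 2.5882 ✗
  (6.5, 5.5, 210°): beam 1 = 2.8868 ≠ 2.5882 ✗
  (2.5, 6.5, 285°): beam 1 = 1.5529 ≠ 2.5882 ✗
  …
  (3.5, 2.5, 285°): r_1=2.5882, r_2=1.0000, r_3=1.5529, r_4=3.0000, r_5=3.6235 — all match ✓
Only this pose fits every beam.

(x, y, θ) = (3.5, 2.5, 285°)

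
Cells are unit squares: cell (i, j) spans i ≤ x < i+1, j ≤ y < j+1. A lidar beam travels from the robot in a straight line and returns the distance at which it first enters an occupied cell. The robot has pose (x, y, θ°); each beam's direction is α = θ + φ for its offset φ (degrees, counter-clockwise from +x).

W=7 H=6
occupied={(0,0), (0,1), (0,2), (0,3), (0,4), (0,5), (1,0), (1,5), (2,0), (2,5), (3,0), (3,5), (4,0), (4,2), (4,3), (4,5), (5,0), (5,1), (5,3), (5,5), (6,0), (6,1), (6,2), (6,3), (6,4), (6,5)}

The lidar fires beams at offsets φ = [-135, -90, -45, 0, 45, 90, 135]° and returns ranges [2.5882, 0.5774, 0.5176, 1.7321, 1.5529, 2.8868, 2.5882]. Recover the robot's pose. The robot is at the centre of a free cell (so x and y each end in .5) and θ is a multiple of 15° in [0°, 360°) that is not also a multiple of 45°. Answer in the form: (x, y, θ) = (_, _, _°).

(x, y, θ) = (3.5, 3.5, 60°)

Enumerate (i+0.5, j+0.5, θ) over the 16 free cells and 16 admissible headings. For each, cast all 7 beams and compare to the given ranges.
  (2.5, 2.5, 240°): beam 2 = 1.7321 ≠ 0.5774 ✗
  (1.5, 2.5, 30°): beam 1 = 1.5529 ≠ 2.5882 ✗
  (3.5, 2.5, 75°): beam 1 = 1.7321 ≠ 2.5882 ✗
  (1.5, 2.5, 285°): beam 1 = 0.5774 ≠ 2.5882 ✗
  (4.5, 1.5, 165°): beam 1 = 0.5774 ≠ 2.5882 ✗
  …
  (3.5, 3.5, 60°): r_1=2.5882, r_2=0.5774, r_3=0.5176, r_4=1.7321, r_5=1.5529, r_6=2.8868, r_7=2.5882 — all match ✓
Only this pose fits every beam.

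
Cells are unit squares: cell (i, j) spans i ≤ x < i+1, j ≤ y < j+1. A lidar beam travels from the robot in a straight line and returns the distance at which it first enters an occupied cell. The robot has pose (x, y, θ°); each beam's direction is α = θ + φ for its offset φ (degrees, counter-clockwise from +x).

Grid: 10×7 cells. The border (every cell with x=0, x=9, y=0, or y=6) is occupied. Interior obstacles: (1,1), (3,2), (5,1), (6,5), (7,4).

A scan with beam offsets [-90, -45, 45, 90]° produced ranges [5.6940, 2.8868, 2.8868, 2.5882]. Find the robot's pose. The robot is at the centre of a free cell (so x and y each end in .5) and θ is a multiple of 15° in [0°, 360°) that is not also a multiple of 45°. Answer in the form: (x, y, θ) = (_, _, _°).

The pose lattice has 35·16 = 560 candidates. Test each by forward raycasting.
  (4.5, 5.5, 15°): beam 1 = 3.6235 ≠ 5.6940 ✗
  (8.5, 4.5, 330°): beam 1 = 4.0415 ≠ 5.6940 ✗
  (1.5, 2.5, 330°): beam 1 = 0.5774 ≠ 5.6940 ✗
  (7.5, 5.5, 345°): beam 1 = 0.5176 ≠ 5.6940 ✗
  (7.5, 1.5, 210°): beam 1 = 5.1962 ≠ 5.6940 ✗
  …
  (6.5, 3.5, 255°): r_1=5.6940, r_2=2.8868, r_3=2.8868, r_4=2.5882 — all match ✓
Only this pose fits every beam.

(x, y, θ) = (6.5, 3.5, 255°)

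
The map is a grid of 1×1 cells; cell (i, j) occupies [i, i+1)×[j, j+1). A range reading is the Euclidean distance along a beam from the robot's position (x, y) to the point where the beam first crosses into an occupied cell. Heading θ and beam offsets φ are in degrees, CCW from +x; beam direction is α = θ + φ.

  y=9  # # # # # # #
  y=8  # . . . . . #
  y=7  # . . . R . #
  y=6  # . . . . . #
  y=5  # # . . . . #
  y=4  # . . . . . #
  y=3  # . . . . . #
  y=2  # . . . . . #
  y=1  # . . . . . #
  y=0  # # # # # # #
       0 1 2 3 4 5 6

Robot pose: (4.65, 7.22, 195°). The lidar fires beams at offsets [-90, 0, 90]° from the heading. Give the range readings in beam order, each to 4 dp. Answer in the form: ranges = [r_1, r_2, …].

ranges = [1.8428, 3.7788, 5.2160]

beam 1: φ=-90°, α=105°
  direction (-0.2588, 0.9659); cell (4,7); t to first gridline: x 2.5114, y 0.8075 (then +3.8637 / +1.0353)
    (4,8) via y @ 0.8075
    (4,9) via y @ 1.8428  # hit
  → r_1 = 1.8428
beam 2: φ=0°, α=195°
  direction (-0.9659, -0.2588); cell (4,7); t to first gridline: x 0.6729, y 0.8500 (then +1.0353 / +3.8637)
    (3,7) via x @ 0.6729
    (3,6) via y @ 0.8500
    (2,6) via x @ 1.7082
    (1,6) via x @ 2.7435
    (0,6) via x @ 3.7788  # hit
  → r_2 = 3.7788
beam 3: φ=90°, α=285°
  direction (0.2588, -0.9659); cell (4,7); t to first gridline: x 1.3523, y 0.2278 (then +3.8637 / +1.0353)
    (4,6) via y @ 0.2278
    (4,5) via y @ 1.2630
    (5,5) via x @ 1.3523
    (5,4) via y @ 2.2983
    (5,3) via y @ 3.3336
    (5,2) via y @ 4.3689
    (6,2) via x @ 5.2160  # hit
  → r_3 = 5.2160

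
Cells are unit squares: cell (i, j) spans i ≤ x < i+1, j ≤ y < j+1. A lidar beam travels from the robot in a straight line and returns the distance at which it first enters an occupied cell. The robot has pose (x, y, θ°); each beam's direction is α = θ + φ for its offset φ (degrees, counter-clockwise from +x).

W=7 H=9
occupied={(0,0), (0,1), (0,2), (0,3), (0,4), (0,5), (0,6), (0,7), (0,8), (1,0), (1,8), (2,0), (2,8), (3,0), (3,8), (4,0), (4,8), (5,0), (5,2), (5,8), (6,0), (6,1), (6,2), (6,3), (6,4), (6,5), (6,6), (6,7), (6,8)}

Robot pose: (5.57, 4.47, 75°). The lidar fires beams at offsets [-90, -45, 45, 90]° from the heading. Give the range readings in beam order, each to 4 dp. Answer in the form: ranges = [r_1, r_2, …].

beam 1: φ=-90°, α=345°
  d=(0.9659,-0.2588)  start (5,4)  tX=0.4452 tY=1.8159  stride 1/|dx|=1.0353 1/|dy|=3.8637
    cross x-line → (6,4), t=0.4452 (wall)
  → r_1 = 0.4452
beam 2: φ=-45°, α=30°
  d=(0.8660,0.5000)  start (5,4)  tX=0.4965 tY=1.0600  stride 1/|dx|=1.1547 1/|dy|=2.0000
    cross x-line → (6,4), t=0.4965 (wall)
  → r_2 = 0.4965
beam 3: φ=45°, α=120°
  d=(-0.5000,0.8660)  start (5,4)  tX=1.1400 tY=0.6120  stride 1/|dx|=2.0000 1/|dy|=1.1547
    cross y-line → (5,5), t=0.6120
    cross x-line → (4,5), t=1.1400
    cross y-line → (4,6), t=1.7667
    cross y-line → (4,7), t=2.9214
    cross x-line → (3,7), t=3.1400
    cross y-line → (3,8), t=4.0761 (wall)
  → r_3 = 4.0761
beam 4: φ=90°, α=165°
  d=(-0.9659,0.2588)  start (5,4)  tX=0.5901 tY=2.0478  stride 1/|dx|=1.0353 1/|dy|=3.8637
    cross x-line → (4,4), t=0.5901
    cross x-line → (3,4), t=1.6254
    cross y-line → (3,5), t=2.0478
    cross x-line → (2,5), t=2.6607
    cross x-line → (1,5), t=3.6959
    cross x-line → (0,5), t=4.7312 (wall)
  → r_4 = 4.7312

ranges = [0.4452, 0.4965, 4.0761, 4.7312]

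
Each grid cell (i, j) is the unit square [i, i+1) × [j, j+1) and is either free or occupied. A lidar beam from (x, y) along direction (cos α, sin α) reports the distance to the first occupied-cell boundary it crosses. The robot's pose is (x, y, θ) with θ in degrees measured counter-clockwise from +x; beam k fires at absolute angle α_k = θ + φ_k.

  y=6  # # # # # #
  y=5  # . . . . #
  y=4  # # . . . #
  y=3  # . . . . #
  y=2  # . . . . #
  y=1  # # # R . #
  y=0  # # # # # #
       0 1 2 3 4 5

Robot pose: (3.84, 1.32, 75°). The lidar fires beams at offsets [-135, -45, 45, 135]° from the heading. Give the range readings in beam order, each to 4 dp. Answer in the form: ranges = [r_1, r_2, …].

beam 1: φ=-135°, α=300°
  dir = (cos 300°, sin 300°) = (0.5000, -0.8660); from cell (3,1)
  next x-line at t=0.3200, next y-line at t=0.3695; Δt_x=2.0000, Δt_y=1.1547
    x: enter (4,1) at t=0.3200
    y: enter (4,0) at t=0.3695 ← occupied
  → r_1 = 0.3695
beam 2: φ=-45°, α=30°
  dir = (cos 30°, sin 30°) = (0.8660, 0.5000); from cell (3,1)
  next x-line at t=0.1848, next y-line at t=1.3600; Δt_x=1.1547, Δt_y=2.0000
    x: enter (4,1) at t=0.1848
    x: enter (5,1) at t=1.3395 ← occupied
  → r_2 = 1.3395
beam 3: φ=45°, α=120°
  dir = (cos 120°, sin 120°) = (-0.5000, 0.8660); from cell (3,1)
  next x-line at t=1.6800, next y-line at t=0.7852; Δt_x=2.0000, Δt_y=1.1547
    y: enter (3,2) at t=0.7852
    x: enter (2,2) at t=1.6800
    y: enter (2,3) at t=1.9399
    y: enter (2,4) at t=3.0946
    x: enter (1,4) at t=3.6800 ← occupied
  → r_3 = 3.6800
beam 4: φ=135°, α=210°
  dir = (cos 210°, sin 210°) = (-0.8660, -0.5000); from cell (3,1)
  next x-line at t=0.9699, next y-line at t=0.6400; Δt_x=1.1547, Δt_y=2.0000
    y: enter (3,0) at t=0.6400 ← occupied
  → r_4 = 0.6400

ranges = [0.3695, 1.3395, 3.6800, 0.6400]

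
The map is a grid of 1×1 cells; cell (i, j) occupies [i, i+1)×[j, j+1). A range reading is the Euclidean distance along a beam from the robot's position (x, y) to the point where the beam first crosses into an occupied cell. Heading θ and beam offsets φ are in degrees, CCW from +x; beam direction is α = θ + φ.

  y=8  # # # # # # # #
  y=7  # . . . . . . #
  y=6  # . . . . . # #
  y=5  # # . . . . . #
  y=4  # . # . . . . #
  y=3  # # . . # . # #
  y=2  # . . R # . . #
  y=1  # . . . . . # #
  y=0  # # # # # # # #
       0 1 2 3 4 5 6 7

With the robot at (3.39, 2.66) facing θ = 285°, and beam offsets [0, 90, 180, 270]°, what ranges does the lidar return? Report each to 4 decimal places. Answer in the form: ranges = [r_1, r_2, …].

beam 1: φ=0°, α=285°
  direction (0.2588, -0.9659); cell (3,2); t to first gridline: x 2.3569, y 0.6833 (then +3.8637 / +1.0353)
    (3,1) via y @ 0.6833
    (3,0) via y @ 1.7186  # hit
  → r_1 = 1.7186
beam 2: φ=90°, α=15°
  direction (0.9659, 0.2588); cell (3,2); t to first gridline: x 0.6315, y 1.3137 (then +1.0353 / +3.8637)
    (4,2) via x @ 0.6315  # hit
  → r_2 = 0.6315
beam 3: φ=180°, α=105°
  direction (-0.2588, 0.9659); cell (3,2); t to first gridline: x 1.5068, y 0.3520 (then +3.8637 / +1.0353)
    (3,3) via y @ 0.3520
    (3,4) via y @ 1.3873
    (2,4) via x @ 1.5068  # hit
  → r_3 = 1.5068
beam 4: φ=270°, α=195°
  direction (-0.9659, -0.2588); cell (3,2); t to first gridline: x 0.4038, y 2.5500 (then +1.0353 / +3.8637)
    (2,2) via x @ 0.4038
    (1,2) via x @ 1.4390
    (0,2) via x @ 2.4743  # hit
  → r_4 = 2.4743

ranges = [1.7186, 0.6315, 1.5068, 2.4743]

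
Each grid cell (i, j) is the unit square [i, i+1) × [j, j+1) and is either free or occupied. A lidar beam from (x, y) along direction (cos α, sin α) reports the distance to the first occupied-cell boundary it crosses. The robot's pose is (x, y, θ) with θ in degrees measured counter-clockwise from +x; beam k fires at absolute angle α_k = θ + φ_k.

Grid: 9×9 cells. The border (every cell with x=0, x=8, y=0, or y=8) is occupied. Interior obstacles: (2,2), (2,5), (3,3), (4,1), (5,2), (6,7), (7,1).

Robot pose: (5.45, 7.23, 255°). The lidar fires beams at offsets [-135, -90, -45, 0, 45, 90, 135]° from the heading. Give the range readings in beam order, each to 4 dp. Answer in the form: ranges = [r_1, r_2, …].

ranges = [0.8891, 2.9751, 2.8290, 5.4145, 5.1000, 0.5694, 0.6351]

beam 1: φ=-135°, α=120°
  direction (-0.5000, 0.8660); cell (5,7); t to first gridline: x 0.9000, y 0.8891 (then +2.0000 / +1.1547)
    (5,8) via y @ 0.8891  # hit
  → r_1 = 0.8891
beam 2: φ=-90°, α=165°
  direction (-0.9659, 0.2588); cell (5,7); t to first gridline: x 0.4659, y 2.9751 (then +1.0353 / +3.8637)
    (4,7) via x @ 0.4659
    (3,7) via x @ 1.5012
    (2,7) via x @ 2.5364
    (2,8) via y @ 2.9751  # hit
  → r_2 = 2.9751
beam 3: φ=-45°, α=210°
  direction (-0.8660, -0.5000); cell (5,7); t to first gridline: x 0.5196, y 0.4600 (then +1.1547 / +2.0000)
    (5,6) via y @ 0.4600
    (4,6) via x @ 0.5196
    (3,6) via x @ 1.6743
    (3,5) via y @ 2.4600
    (2,5) via x @ 2.8290  # hit
  → r_3 = 2.8290
beam 4: φ=0°, α=255°
  direction (-0.2588, -0.9659); cell (5,7); t to first gridline: x 1.7387, y 0.2381 (then +3.8637 / +1.0353)
    (5,6) via y @ 0.2381
    (5,5) via y @ 1.2734
    (4,5) via x @ 1.7387
    (4,4) via y @ 2.3087
    (4,3) via y @ 3.3439
    (4,2) via y @ 4.3792
    (4,1) via y @ 5.4145  # hit
  → r_4 = 5.4145
beam 5: φ=45°, α=300°
  direction (0.5000, -0.8660); cell (5,7); t to first gridline: x 1.1000, y 0.2656 (then +2.0000 / +1.1547)
    (5,6) via y @ 0.2656
    (6,6) via x @ 1.1000
    (6,5) via y @ 1.4203
    (6,4) via y @ 2.5750
    (7,4) via x @ 3.1000
    (7,3) via y @ 3.7297
    (7,2) via y @ 4.8844
    (8,2) via x @ 5.1000  # hit
  → r_5 = 5.1000
beam 6: φ=90°, α=345°
  direction (0.9659, -0.2588); cell (5,7); t to first gridline: x 0.5694, y 0.8887 (then +1.0353 / +3.8637)
    (6,7) via x @ 0.5694  # hit
  → r_6 = 0.5694
beam 7: φ=135°, α=30°
  direction (0.8660, 0.5000); cell (5,7); t to first gridline: x 0.6351, y 1.5400 (then +1.1547 / +2.0000)
    (6,7) via x @ 0.6351  # hit
  → r_7 = 0.6351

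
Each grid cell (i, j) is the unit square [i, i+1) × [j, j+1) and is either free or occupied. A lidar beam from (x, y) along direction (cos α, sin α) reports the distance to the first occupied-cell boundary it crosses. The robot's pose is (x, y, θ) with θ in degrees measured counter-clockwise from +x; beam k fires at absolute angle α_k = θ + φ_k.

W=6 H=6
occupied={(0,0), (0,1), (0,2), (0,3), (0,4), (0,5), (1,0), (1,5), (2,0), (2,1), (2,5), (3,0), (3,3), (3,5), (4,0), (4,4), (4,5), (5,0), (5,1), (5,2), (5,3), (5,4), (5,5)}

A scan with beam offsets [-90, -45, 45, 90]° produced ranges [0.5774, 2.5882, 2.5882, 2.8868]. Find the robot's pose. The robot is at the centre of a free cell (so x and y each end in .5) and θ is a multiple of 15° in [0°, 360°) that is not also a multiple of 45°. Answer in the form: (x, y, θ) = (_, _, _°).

(x, y, θ) = (2.5, 2.5, 30°)

The pose lattice has 13·16 = 208 candidates. Test each by forward raycasting.
  (4.5, 1.5, 240°): beam 1 = 4.0415 ≠ 0.5774 ✗
  (4.5, 2.5, 150°): beam 1 = 1.0000 ≠ 0.5774 ✗
  (4.5, 1.5, 255°): beam 1 = 1.5529 ≠ 0.5774 ✗
  …
  (2.5, 2.5, 30°): r_1=0.5774, r_2=2.5882, r_3=2.5882, r_4=2.8868 — all match ✓
No second candidate reproduces the full scan.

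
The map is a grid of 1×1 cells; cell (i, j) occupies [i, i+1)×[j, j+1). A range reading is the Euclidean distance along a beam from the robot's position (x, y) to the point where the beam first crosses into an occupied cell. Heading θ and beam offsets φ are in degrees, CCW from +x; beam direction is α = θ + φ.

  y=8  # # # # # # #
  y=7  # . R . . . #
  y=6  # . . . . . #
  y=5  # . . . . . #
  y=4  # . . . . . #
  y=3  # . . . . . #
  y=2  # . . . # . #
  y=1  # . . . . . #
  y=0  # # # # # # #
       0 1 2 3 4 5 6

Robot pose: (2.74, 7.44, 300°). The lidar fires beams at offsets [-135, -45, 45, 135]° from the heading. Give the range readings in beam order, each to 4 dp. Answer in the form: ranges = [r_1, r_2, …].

ranges = [1.8014, 6.6672, 3.3750, 0.5798]

beam 1: φ=-135°, α=165°
  direction (-0.9659, 0.2588); cell (2,7); t to first gridline: x 0.7661, y 2.1637 (then +1.0353 / +3.8637)
    (1,7) via x @ 0.7661
    (0,7) via x @ 1.8014  # hit
  → r_1 = 1.8014
beam 2: φ=-45°, α=255°
  direction (-0.2588, -0.9659); cell (2,7); t to first gridline: x 2.8591, y 0.4555 (then +3.8637 / +1.0353)
    (2,6) via y @ 0.4555
    (2,5) via y @ 1.4908
    (2,4) via y @ 2.5261
    (1,4) via x @ 2.8591
    (1,3) via y @ 3.5614
    (1,2) via y @ 4.5966
    (1,1) via y @ 5.6319
    (1,0) via y @ 6.6672  # hit
  → r_2 = 6.6672
beam 3: φ=45°, α=345°
  direction (0.9659, -0.2588); cell (2,7); t to first gridline: x 0.2692, y 1.7000 (then +1.0353 / +3.8637)
    (3,7) via x @ 0.2692
    (4,7) via x @ 1.3044
    (4,6) via y @ 1.7000
    (5,6) via x @ 2.3397
    (6,6) via x @ 3.3750  # hit
  → r_3 = 3.3750
beam 4: φ=135°, α=75°
  direction (0.2588, 0.9659); cell (2,7); t to first gridline: x 1.0046, y 0.5798 (then +3.8637 / +1.0353)
    (2,8) via y @ 0.5798  # hit
  → r_4 = 0.5798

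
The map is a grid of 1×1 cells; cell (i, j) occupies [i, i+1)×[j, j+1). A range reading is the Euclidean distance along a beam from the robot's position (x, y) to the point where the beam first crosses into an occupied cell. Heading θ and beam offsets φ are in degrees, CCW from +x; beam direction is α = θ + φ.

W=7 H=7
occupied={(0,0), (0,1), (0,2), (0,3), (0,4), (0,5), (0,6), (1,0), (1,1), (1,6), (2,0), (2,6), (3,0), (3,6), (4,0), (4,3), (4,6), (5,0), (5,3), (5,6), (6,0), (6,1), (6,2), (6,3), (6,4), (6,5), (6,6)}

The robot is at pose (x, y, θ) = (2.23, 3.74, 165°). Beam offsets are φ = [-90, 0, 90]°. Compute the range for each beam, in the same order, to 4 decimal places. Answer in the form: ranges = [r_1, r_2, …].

beam 1: φ=-90°, α=75°
  cosα=0.2588 sinα=0.9659 | (2,3) | tMaxX 2.9751 tMaxY 0.2692 | tΔX 3.8637 tΔY 1.0353
    t=0.2692 [y] (2,4)
    t=1.3044 [y] (2,5)
    t=2.3397 [y] (2,6) — stop
  → r_1 = 2.3397
beam 2: φ=0°, α=165°
  cosα=-0.9659 sinα=0.2588 | (2,3) | tMaxX 0.2381 tMaxY 1.0046 | tΔX 1.0353 tΔY 3.8637
    t=0.2381 [x] (1,3)
    t=1.0046 [y] (1,4)
    t=1.2734 [x] (0,4) — stop
  → r_2 = 1.2734
beam 3: φ=90°, α=255°
  cosα=-0.2588 sinα=-0.9659 | (2,3) | tMaxX 0.8887 tMaxY 0.7661 | tΔX 3.8637 tΔY 1.0353
    t=0.7661 [y] (2,2)
    t=0.8887 [x] (1,2)
    t=1.8014 [y] (1,1) — stop
  → r_3 = 1.8014

ranges = [2.3397, 1.2734, 1.8014]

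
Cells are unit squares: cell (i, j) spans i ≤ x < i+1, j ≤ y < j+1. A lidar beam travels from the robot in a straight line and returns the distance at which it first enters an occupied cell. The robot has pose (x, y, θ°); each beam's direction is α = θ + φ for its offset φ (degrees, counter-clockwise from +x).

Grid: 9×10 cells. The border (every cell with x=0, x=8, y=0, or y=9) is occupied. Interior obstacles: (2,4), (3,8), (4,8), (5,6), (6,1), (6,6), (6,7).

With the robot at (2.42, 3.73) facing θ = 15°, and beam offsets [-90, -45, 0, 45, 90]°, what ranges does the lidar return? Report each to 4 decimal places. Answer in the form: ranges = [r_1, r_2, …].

beam 1: φ=-90°, α=285°
  dir = (cos 285°, sin 285°) = (0.2588, -0.9659); from cell (2,3)
  next x-line at t=2.2409, next y-line at t=0.7558; Δt_x=3.8637, Δt_y=1.0353
    y: enter (2,2) at t=0.7558
    y: enter (2,1) at t=1.7910
    x: enter (3,1) at t=2.2409
    y: enter (3,0) at t=2.8263 ← occupied
  → r_1 = 2.8263
beam 2: φ=-45°, α=330°
  dir = (cos 330°, sin 330°) = (0.8660, -0.5000); from cell (2,3)
  next x-line at t=0.6697, next y-line at t=1.4600; Δt_x=1.1547, Δt_y=2.0000
    x: enter (3,3) at t=0.6697
    y: enter (3,2) at t=1.4600
    x: enter (4,2) at t=1.8244
    x: enter (5,2) at t=2.9791
    y: enter (5,1) at t=3.4600
    x: enter (6,1) at t=4.1338 ← occupied
  → r_2 = 4.1338
beam 3: φ=0°, α=15°
  dir = (cos 15°, sin 15°) = (0.9659, 0.2588); from cell (2,3)
  next x-line at t=0.6005, next y-line at t=1.0432; Δt_x=1.0353, Δt_y=3.8637
    x: enter (3,3) at t=0.6005
    y: enter (3,4) at t=1.0432
    x: enter (4,4) at t=1.6357
    x: enter (5,4) at t=2.6710
    x: enter (6,4) at t=3.7063
    x: enter (7,4) at t=4.7416
    y: enter (7,5) at t=4.9069
    x: enter (8,5) at t=5.7768 ← occupied
  → r_3 = 5.7768
beam 4: φ=45°, α=60°
  dir = (cos 60°, sin 60°) = (0.5000, 0.8660); from cell (2,3)
  next x-line at t=1.1600, next y-line at t=0.3118; Δt_x=2.0000, Δt_y=1.1547
    y: enter (2,4) at t=0.3118 ← occupied
  → r_4 = 0.3118
beam 5: φ=90°, α=105°
  dir = (cos 105°, sin 105°) = (-0.2588, 0.9659); from cell (2,3)
  next x-line at t=1.6228, next y-line at t=0.2795; Δt_x=3.8637, Δt_y=1.0353
    y: enter (2,4) at t=0.2795 ← occupied
  → r_5 = 0.2795

ranges = [2.8263, 4.1338, 5.7768, 0.3118, 0.2795]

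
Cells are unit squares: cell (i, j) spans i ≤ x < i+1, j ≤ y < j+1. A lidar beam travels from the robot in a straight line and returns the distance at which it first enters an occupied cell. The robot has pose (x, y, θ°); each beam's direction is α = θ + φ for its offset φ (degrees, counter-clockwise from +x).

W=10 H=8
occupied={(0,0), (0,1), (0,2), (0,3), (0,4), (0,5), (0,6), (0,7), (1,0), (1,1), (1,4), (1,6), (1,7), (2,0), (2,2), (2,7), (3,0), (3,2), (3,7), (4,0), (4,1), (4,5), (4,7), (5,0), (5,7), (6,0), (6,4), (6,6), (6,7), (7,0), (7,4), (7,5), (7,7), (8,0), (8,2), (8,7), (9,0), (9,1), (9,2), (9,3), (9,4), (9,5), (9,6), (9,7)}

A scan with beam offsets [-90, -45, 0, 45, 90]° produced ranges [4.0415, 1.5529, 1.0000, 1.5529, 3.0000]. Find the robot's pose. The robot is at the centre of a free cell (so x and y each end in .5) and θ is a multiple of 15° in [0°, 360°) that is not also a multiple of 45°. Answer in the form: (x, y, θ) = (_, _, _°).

(x, y, θ) = (5.5, 2.5, 240°)

The pose lattice has 36·16 = 576 candidates. Test each by forward raycasting.
  (4.5, 2.5, 165°): beam 1 = 4.6587 ≠ 4.0415 ✗
  (7.5, 2.5, 120°): beam 1 = 0.5774 ≠ 4.0415 ✗
  (4.5, 2.5, 195°): beam 1 = 4.6587 ≠ 4.0415 ✗
  …
  (5.5, 2.5, 240°): r_1=4.0415, r_2=1.5529, r_3=1.0000, r_4=1.5529, r_5=3.0000 — all match ✓
Only this pose fits every beam.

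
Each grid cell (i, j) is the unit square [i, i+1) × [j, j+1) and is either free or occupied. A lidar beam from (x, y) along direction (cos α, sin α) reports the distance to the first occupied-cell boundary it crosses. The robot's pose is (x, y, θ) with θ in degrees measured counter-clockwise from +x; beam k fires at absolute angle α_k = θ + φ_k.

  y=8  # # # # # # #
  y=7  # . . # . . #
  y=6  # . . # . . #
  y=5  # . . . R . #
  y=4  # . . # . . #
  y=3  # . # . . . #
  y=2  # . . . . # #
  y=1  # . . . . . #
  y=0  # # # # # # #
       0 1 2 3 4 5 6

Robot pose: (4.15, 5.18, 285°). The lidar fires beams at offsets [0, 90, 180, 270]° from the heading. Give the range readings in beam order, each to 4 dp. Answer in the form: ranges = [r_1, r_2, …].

beam 1: φ=0°, α=285°
  cosα=0.2588 sinα=-0.9659 | (4,5) | tMaxX 3.2841 tMaxY 0.1863 | tΔX 3.8637 tΔY 1.0353
    t=0.1863 [y] (4,4)
    t=1.2216 [y] (4,3)
    t=2.2569 [y] (4,2)
    t=3.2841 [x] (5,2) — stop
  → r_1 = 3.2841
beam 2: φ=90°, α=15°
  cosα=0.9659 sinα=0.2588 | (4,5) | tMaxX 0.8800 tMaxY 3.1682 | tΔX 1.0353 tΔY 3.8637
    t=0.8800 [x] (5,5)
    t=1.9153 [x] (6,5) — stop
  → r_2 = 1.9153
beam 3: φ=180°, α=105°
  cosα=-0.2588 sinα=0.9659 | (4,5) | tMaxX 0.5796 tMaxY 0.8489 | tΔX 3.8637 tΔY 1.0353
    t=0.5796 [x] (3,5)
    t=0.8489 [y] (3,6) — stop
  → r_3 = 0.8489
beam 4: φ=270°, α=195°
  cosα=-0.9659 sinα=-0.2588 | (4,5) | tMaxX 0.1553 tMaxY 0.6955 | tΔX 1.0353 tΔY 3.8637
    t=0.1553 [x] (3,5)
    t=0.6955 [y] (3,4) — stop
  → r_4 = 0.6955

ranges = [3.2841, 1.9153, 0.8489, 0.6955]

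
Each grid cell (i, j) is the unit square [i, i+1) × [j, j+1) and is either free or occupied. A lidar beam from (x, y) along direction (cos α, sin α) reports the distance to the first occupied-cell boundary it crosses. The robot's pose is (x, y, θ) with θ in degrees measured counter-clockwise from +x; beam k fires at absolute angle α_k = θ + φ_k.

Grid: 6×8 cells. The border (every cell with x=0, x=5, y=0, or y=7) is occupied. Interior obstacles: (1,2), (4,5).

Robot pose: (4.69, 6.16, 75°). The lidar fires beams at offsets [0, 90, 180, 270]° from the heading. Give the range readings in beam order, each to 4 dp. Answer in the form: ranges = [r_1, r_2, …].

ranges = [0.8696, 3.2455, 0.1656, 0.3209]

beam 1: φ=0°, α=75°
  dir = (cos 75°, sin 75°) = (0.2588, 0.9659); from cell (4,6)
  next x-line at t=1.1977, next y-line at t=0.8696; Δt_x=3.8637, Δt_y=1.0353
    y: enter (4,7) at t=0.8696 ← occupied
  → r_1 = 0.8696
beam 2: φ=90°, α=165°
  dir = (cos 165°, sin 165°) = (-0.9659, 0.2588); from cell (4,6)
  next x-line at t=0.7143, next y-line at t=3.2455; Δt_x=1.0353, Δt_y=3.8637
    x: enter (3,6) at t=0.7143
    x: enter (2,6) at t=1.7496
    x: enter (1,6) at t=2.7849
    y: enter (1,7) at t=3.2455 ← occupied
  → r_2 = 3.2455
beam 3: φ=180°, α=255°
  dir = (cos 255°, sin 255°) = (-0.2588, -0.9659); from cell (4,6)
  next x-line at t=2.6660, next y-line at t=0.1656; Δt_x=3.8637, Δt_y=1.0353
    y: enter (4,5) at t=0.1656 ← occupied
  → r_3 = 0.1656
beam 4: φ=270°, α=345°
  dir = (cos 345°, sin 345°) = (0.9659, -0.2588); from cell (4,6)
  next x-line at t=0.3209, next y-line at t=0.6182; Δt_x=1.0353, Δt_y=3.8637
    x: enter (5,6) at t=0.3209 ← occupied
  → r_4 = 0.3209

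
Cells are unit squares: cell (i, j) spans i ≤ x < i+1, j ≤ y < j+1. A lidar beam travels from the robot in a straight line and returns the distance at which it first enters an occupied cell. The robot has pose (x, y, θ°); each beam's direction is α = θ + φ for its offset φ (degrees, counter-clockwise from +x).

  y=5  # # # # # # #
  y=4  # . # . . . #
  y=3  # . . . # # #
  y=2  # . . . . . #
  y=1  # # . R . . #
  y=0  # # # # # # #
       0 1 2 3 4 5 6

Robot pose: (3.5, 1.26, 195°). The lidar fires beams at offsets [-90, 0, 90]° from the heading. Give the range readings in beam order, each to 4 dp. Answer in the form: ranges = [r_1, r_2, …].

beam 1: φ=-90°, α=105°
  cosα=-0.2588 sinα=0.9659 | (3,1) | tMaxX 1.9319 tMaxY 0.7661 | tΔX 3.8637 tΔY 1.0353
    t=0.7661 [y] (3,2)
    t=1.8014 [y] (3,3)
    t=1.9319 [x] (2,3)
    t=2.8367 [y] (2,4) — stop
  → r_1 = 2.8367
beam 2: φ=0°, α=195°
  cosα=-0.9659 sinα=-0.2588 | (3,1) | tMaxX 0.5176 tMaxY 1.0046 | tΔX 1.0353 tΔY 3.8637
    t=0.5176 [x] (2,1)
    t=1.0046 [y] (2,0) — stop
  → r_2 = 1.0046
beam 3: φ=90°, α=285°
  cosα=0.2588 sinα=-0.9659 | (3,1) | tMaxX 1.9319 tMaxY 0.2692 | tΔX 3.8637 tΔY 1.0353
    t=0.2692 [y] (3,0) — stop
  → r_3 = 0.2692

ranges = [2.8367, 1.0046, 0.2692]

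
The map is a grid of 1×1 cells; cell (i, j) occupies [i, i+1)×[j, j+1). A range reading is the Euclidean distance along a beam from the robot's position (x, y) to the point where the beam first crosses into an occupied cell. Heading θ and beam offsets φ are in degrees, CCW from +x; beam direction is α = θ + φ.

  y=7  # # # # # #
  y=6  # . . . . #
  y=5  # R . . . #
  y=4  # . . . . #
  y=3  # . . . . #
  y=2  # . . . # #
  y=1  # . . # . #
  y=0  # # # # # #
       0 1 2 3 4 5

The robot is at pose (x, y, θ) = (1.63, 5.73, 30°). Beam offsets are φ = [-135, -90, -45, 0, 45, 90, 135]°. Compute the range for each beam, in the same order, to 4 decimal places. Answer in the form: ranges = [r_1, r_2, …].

ranges = [2.4341, 4.3070, 3.4889, 2.5400, 1.3148, 1.2600, 0.6522]

beam 1: φ=-135°, α=255°
  cosα=-0.2588 sinα=-0.9659 | (1,5) | tMaxX 2.4341 tMaxY 0.7558 | tΔX 3.8637 tΔY 1.0353
    t=0.7558 [y] (1,4)
    t=1.7910 [y] (1,3)
    t=2.4341 [x] (0,3) — stop
  → r_1 = 2.4341
beam 2: φ=-90°, α=300°
  cosα=0.5000 sinα=-0.8660 | (1,5) | tMaxX 0.7400 tMaxY 0.8429 | tΔX 2.0000 tΔY 1.1547
    t=0.7400 [x] (2,5)
    t=0.8429 [y] (2,4)
    t=1.9976 [y] (2,3)
    t=2.7400 [x] (3,3)
    t=3.1523 [y] (3,2)
    t=4.3070 [y] (3,1) — stop
  → r_2 = 4.3070
beam 3: φ=-45°, α=345°
  cosα=0.9659 sinα=-0.2588 | (1,5) | tMaxX 0.3831 tMaxY 2.8205 | tΔX 1.0353 tΔY 3.8637
    t=0.3831 [x] (2,5)
    t=1.4183 [x] (3,5)
    t=2.4536 [x] (4,5)
    t=2.8205 [y] (4,4)
    t=3.4889 [x] (5,4) — stop
  → r_3 = 3.4889
beam 4: φ=0°, α=30°
  cosα=0.8660 sinα=0.5000 | (1,5) | tMaxX 0.4272 tMaxY 0.5400 | tΔX 1.1547 tΔY 2.0000
    t=0.4272 [x] (2,5)
    t=0.5400 [y] (2,6)
    t=1.5819 [x] (3,6)
    t=2.5400 [y] (3,7) — stop
  → r_4 = 2.5400
beam 5: φ=45°, α=75°
  cosα=0.2588 sinα=0.9659 | (1,5) | tMaxX 1.4296 tMaxY 0.2795 | tΔX 3.8637 tΔY 1.0353
    t=0.2795 [y] (1,6)
    t=1.3148 [y] (1,7) — stop
  → r_5 = 1.3148
beam 6: φ=90°, α=120°
  cosα=-0.5000 sinα=0.8660 | (1,5) | tMaxX 1.2600 tMaxY 0.3118 | tΔX 2.0000 tΔY 1.1547
    t=0.3118 [y] (1,6)
    t=1.2600 [x] (0,6) — stop
  → r_6 = 1.2600
beam 7: φ=135°, α=165°
  cosα=-0.9659 sinα=0.2588 | (1,5) | tMaxX 0.6522 tMaxY 1.0432 | tΔX 1.0353 tΔY 3.8637
    t=0.6522 [x] (0,5) — stop
  → r_7 = 0.6522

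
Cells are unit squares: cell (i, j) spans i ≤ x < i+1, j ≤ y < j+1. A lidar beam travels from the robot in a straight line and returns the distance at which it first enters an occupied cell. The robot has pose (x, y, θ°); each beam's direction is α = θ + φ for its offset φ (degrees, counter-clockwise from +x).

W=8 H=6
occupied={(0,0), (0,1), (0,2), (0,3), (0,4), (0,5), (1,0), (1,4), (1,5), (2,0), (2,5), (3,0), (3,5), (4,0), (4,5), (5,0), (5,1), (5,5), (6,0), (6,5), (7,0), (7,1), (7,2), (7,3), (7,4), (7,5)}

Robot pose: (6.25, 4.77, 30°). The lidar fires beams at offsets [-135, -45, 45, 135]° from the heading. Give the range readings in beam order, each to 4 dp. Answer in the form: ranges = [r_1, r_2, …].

ranges = [2.8677, 0.7765, 0.2381, 0.8887]

beam 1: φ=-135°, α=255°
  direction (-0.2588, -0.9659); cell (6,4); t to first gridline: x 0.9659, y 0.7972 (then +3.8637 / +1.0353)
    (6,3) via y @ 0.7972
    (5,3) via x @ 0.9659
    (5,2) via y @ 1.8324
    (5,1) via y @ 2.8677  # hit
  → r_1 = 2.8677
beam 2: φ=-45°, α=345°
  direction (0.9659, -0.2588); cell (6,4); t to first gridline: x 0.7765, y 2.9751 (then +1.0353 / +3.8637)
    (7,4) via x @ 0.7765  # hit
  → r_2 = 0.7765
beam 3: φ=45°, α=75°
  direction (0.2588, 0.9659); cell (6,4); t to first gridline: x 2.8978, y 0.2381 (then +3.8637 / +1.0353)
    (6,5) via y @ 0.2381  # hit
  → r_3 = 0.2381
beam 4: φ=135°, α=165°
  direction (-0.9659, 0.2588); cell (6,4); t to first gridline: x 0.2588, y 0.8887 (then +1.0353 / +3.8637)
    (5,4) via x @ 0.2588
    (5,5) via y @ 0.8887  # hit
  → r_4 = 0.8887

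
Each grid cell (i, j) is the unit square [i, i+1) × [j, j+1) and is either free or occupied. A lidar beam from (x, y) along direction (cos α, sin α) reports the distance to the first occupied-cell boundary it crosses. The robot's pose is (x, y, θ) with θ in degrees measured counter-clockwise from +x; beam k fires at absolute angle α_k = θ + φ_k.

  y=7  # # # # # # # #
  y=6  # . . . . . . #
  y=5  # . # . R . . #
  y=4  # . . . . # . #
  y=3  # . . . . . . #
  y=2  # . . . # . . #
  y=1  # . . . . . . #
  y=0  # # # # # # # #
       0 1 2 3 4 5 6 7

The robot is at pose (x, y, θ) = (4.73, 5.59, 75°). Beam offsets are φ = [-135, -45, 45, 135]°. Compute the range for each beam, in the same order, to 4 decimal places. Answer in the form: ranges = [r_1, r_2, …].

ranges = [0.6813, 2.6212, 1.6281, 4.3070]

beam 1: φ=-135°, α=300°
  d=(0.5000,-0.8660)  start (4,5)  tX=0.5400 tY=0.6813  stride 1/|dx|=2.0000 1/|dy|=1.1547
    cross x-line → (5,5), t=0.5400
    cross y-line → (5,4), t=0.6813 (wall)
  → r_1 = 0.6813
beam 2: φ=-45°, α=30°
  d=(0.8660,0.5000)  start (4,5)  tX=0.3118 tY=0.8200  stride 1/|dx|=1.1547 1/|dy|=2.0000
    cross x-line → (5,5), t=0.3118
    cross y-line → (5,6), t=0.8200
    cross x-line → (6,6), t=1.4665
    cross x-line → (7,6), t=2.6212 (wall)
  → r_2 = 2.6212
beam 3: φ=45°, α=120°
  d=(-0.5000,0.8660)  start (4,5)  tX=1.4600 tY=0.4734  stride 1/|dx|=2.0000 1/|dy|=1.1547
    cross y-line → (4,6), t=0.4734
    cross x-line → (3,6), t=1.4600
    cross y-line → (3,7), t=1.6281 (wall)
  → r_3 = 1.6281
beam 4: φ=135°, α=210°
  d=(-0.8660,-0.5000)  start (4,5)  tX=0.8429 tY=1.1800  stride 1/|dx|=1.1547 1/|dy|=2.0000
    cross x-line → (3,5), t=0.8429
    cross y-line → (3,4), t=1.1800
    cross x-line → (2,4), t=1.9976
    cross x-line → (1,4), t=3.1523
    cross y-line → (1,3), t=3.1800
    cross x-line → (0,3), t=4.3070 (wall)
  → r_4 = 4.3070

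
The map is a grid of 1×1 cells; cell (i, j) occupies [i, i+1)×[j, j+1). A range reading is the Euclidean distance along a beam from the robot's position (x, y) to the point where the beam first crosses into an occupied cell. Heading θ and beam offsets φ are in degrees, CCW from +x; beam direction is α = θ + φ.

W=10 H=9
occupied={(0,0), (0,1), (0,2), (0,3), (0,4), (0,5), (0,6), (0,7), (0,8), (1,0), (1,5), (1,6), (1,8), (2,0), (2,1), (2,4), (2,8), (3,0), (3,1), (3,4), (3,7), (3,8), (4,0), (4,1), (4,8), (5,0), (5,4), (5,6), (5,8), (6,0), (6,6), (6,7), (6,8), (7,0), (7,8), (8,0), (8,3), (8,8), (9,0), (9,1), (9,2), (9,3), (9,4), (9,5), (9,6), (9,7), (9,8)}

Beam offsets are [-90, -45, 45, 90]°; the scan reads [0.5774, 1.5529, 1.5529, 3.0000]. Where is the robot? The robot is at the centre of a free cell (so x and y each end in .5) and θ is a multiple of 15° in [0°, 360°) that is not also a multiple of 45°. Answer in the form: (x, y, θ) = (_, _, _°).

(x, y, θ) = (8.5, 6.5, 120°)

The pose lattice has 43·16 = 688 candidates. Test each by forward raycasting.
  (3.5, 6.5, 30°): beam 1 = 6.3509 ≠ 0.5774 ✗
  (6.5, 4.5, 195°): beam 1 = 1.5529 ≠ 0.5774 ✗
  (8.5, 6.5, 255°): beam 1 = 1.5529 ≠ 0.5774 ✗
  …
  (8.5, 6.5, 120°): r_1=0.5774, r_2=1.5529, r_3=1.5529, r_4=3.0000 — all match ✓
Only this pose fits every beam.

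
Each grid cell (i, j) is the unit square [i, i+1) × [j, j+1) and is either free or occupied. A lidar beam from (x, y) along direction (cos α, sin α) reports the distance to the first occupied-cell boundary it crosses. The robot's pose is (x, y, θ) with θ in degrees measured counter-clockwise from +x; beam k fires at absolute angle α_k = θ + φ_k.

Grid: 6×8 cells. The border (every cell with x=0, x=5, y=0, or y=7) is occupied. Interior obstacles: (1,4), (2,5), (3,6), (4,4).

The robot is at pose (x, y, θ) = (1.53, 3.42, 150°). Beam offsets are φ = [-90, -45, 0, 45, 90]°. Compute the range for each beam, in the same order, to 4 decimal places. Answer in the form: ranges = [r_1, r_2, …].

beam 1: φ=-90°, α=60°
  d=(0.5000,0.8660)  start (1,3)  tX=0.9400 tY=0.6697  stride 1/|dx|=2.0000 1/|dy|=1.1547
    cross y-line → (1,4), t=0.6697 (wall)
  → r_1 = 0.6697
beam 2: φ=-45°, α=105°
  d=(-0.2588,0.9659)  start (1,3)  tX=2.0478 tY=0.6005  stride 1/|dx|=3.8637 1/|dy|=1.0353
    cross y-line → (1,4), t=0.6005 (wall)
  → r_2 = 0.6005
beam 3: φ=0°, α=150°
  d=(-0.8660,0.5000)  start (1,3)  tX=0.6120 tY=1.1600  stride 1/|dx|=1.1547 1/|dy|=2.0000
    cross x-line → (0,3), t=0.6120 (wall)
  → r_3 = 0.6120
beam 4: φ=45°, α=195°
  d=(-0.9659,-0.2588)  start (1,3)  tX=0.5487 tY=1.6228  stride 1/|dx|=1.0353 1/|dy|=3.8637
    cross x-line → (0,3), t=0.5487 (wall)
  → r_4 = 0.5487
beam 5: φ=90°, α=240°
  d=(-0.5000,-0.8660)  start (1,3)  tX=1.0600 tY=0.4850  stride 1/|dx|=2.0000 1/|dy|=1.1547
    cross y-line → (1,2), t=0.4850
    cross x-line → (0,2), t=1.0600 (wall)
  → r_5 = 1.0600

ranges = [0.6697, 0.6005, 0.6120, 0.5487, 1.0600]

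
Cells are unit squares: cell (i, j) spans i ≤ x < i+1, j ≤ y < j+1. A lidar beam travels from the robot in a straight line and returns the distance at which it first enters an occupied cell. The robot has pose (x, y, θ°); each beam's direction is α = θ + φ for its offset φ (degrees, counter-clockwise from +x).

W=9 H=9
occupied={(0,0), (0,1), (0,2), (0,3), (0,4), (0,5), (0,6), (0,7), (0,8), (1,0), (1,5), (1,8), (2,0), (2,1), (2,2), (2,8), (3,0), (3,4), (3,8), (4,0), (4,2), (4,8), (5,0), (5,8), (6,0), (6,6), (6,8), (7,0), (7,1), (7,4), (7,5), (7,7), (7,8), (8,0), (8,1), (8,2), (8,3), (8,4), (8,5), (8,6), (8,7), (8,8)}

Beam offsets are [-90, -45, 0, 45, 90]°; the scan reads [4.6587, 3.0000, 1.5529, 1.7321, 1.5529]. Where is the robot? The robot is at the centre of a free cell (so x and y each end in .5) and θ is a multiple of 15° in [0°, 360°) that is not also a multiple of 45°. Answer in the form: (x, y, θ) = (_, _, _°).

The pose lattice has 39·16 = 624 candidates. Test each by forward raycasting.
  (6.5, 4.5, 150°): beam 1 = 1.0000 ≠ 4.6587 ✗
  (4.5, 6.5, 285°): beam 1 = 2.5882 ≠ 4.6587 ✗
  (1.5, 3.5, 330°): beam 1 = 1.0000 ≠ 4.6587 ✗
  …
  (2.5, 6.5, 75°): r_1=4.6587, r_2=3.0000, r_3=1.5529, r_4=1.7321, r_5=1.5529 — all match ✓
Only this pose fits every beam.

(x, y, θ) = (2.5, 6.5, 75°)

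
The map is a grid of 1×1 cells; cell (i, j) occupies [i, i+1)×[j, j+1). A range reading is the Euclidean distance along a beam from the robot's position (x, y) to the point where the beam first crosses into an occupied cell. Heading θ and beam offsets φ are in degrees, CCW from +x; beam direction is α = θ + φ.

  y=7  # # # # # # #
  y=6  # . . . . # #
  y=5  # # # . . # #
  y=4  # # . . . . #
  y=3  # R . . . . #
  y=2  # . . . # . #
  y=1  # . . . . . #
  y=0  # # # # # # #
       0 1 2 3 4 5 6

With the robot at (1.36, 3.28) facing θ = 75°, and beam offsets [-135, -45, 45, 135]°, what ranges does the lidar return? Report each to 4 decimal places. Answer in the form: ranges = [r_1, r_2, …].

beam 1: φ=-135°, α=300°
  direction (0.5000, -0.8660); cell (1,3); t to first gridline: x 1.2800, y 0.3233 (then +2.0000 / +1.1547)
    (1,2) via y @ 0.3233
    (2,2) via x @ 1.2800
    (2,1) via y @ 1.4780
    (2,0) via y @ 2.6327  # hit
  → r_1 = 2.6327
beam 2: φ=-45°, α=30°
  direction (0.8660, 0.5000); cell (1,3); t to first gridline: x 0.7390, y 1.4400 (then +1.1547 / +2.0000)
    (2,3) via x @ 0.7390
    (2,4) via y @ 1.4400
    (3,4) via x @ 1.8937
    (4,4) via x @ 3.0484
    (4,5) via y @ 3.4400
    (5,5) via x @ 4.2031  # hit
  → r_2 = 4.2031
beam 3: φ=45°, α=120°
  direction (-0.5000, 0.8660); cell (1,3); t to first gridline: x 0.7200, y 0.8314 (then +2.0000 / +1.1547)
    (0,3) via x @ 0.7200  # hit
  → r_3 = 0.7200
beam 4: φ=135°, α=210°
  direction (-0.8660, -0.5000); cell (1,3); t to first gridline: x 0.4157, y 0.5600 (then +1.1547 / +2.0000)
    (0,3) via x @ 0.4157  # hit
  → r_4 = 0.4157

ranges = [2.6327, 4.2031, 0.7200, 0.4157]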